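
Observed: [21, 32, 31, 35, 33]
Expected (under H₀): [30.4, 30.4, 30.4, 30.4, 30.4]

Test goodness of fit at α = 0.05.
Chi-square goodness of fit test:
H₀: observed counts match expected distribution
H₁: observed counts differ from expected distribution
df = k - 1 = 4
χ² = Σ(O - E)²/E
   = (21 - 30.4)²/30.4 + (32 - 30.4)²/30.4 + (31 - 30.4)²/30.4 + (35 - 30.4)²/30.4 + (33 - 30.4)²/30.4
   = 2.907 + 0.084 + 0.012 + 0.696 + 0.222
   = 3.92
p-value = 0.4168

Since p-value > α = 0.05, we fail to reject H₀.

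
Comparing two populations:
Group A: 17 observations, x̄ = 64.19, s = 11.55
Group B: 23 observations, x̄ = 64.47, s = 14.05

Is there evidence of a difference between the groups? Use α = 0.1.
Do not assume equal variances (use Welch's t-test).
Welch's two-sample t-test:
H₀: μ₁ = μ₂
H₁: μ₁ ≠ μ₂
s₁²/n₁ = 11.55²/17 = 7.8472,  s₂²/n₂ = 14.05²/23 = 8.5827
SE = √(s₁²/n₁ + s₂²/n₂) = √(7.8472 + 8.5827) = 4.0534
df (Welch-Satterthwaite) = (s₁²/n₁ + s₂²/n₂)² / [(s₁²/n₁)²/(n₁-1) + (s₂²/n₂)²/(n₂-1)] ≈ 37.51
t = (x̄₁ - x̄₂) / SE = (64.19 - 64.47) / 4.0534 = -0.28 / 4.0534 = -0.069
p-value = 0.9453

Since p-value > α = 0.1, we fail to reject H₀.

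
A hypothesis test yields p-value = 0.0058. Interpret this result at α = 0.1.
Since p = 0.0058 < α = 0.1, reject H₀.
There is sufficient evidence to reject the null hypothesis; the result is statistically significant at the 0.1 level.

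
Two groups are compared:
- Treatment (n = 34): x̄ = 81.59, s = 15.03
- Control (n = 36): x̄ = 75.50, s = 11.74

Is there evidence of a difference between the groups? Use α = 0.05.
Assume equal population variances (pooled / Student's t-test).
Student's two-sample t-test (equal variances):
H₀: μ₁ = μ₂
H₁: μ₁ ≠ μ₂
df = n₁ + n₂ - 2 = 68
Pooled variance s_p² = [(n₁-1)s₁² + (n₂-1)s₂²] / (n₁ + n₂ - 2) = [(33)(15.03²) + (35)(11.74²)] / 68 = 180.5691
SE = √(s_p²(1/n₁ + 1/n₂)) = √(180.5691 × (1/34 + 1/36)) = 3.2135
t = (x̄₁ - x̄₂) / SE = (81.59 - 75.50) / 3.2135 = 6.09 / 3.2135 = 1.895
p-value = 0.0623

Since p-value > α = 0.05, we fail to reject H₀.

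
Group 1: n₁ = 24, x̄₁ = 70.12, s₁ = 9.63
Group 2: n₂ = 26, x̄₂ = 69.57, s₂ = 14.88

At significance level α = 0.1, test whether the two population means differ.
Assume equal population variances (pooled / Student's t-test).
Student's two-sample t-test (equal variances):
H₀: μ₁ = μ₂
H₁: μ₁ ≠ μ₂
df = n₁ + n₂ - 2 = 48
Pooled variance s_p² = [(n₁-1)s₁² + (n₂-1)s₂²] / (n₁ + n₂ - 2) = [(23)(9.63²) + (25)(14.88²)] / 48 = 159.7564
SE = √(s_p²(1/n₁ + 1/n₂)) = √(159.7564 × (1/24 + 1/26)) = 3.5778
t = (x̄₁ - x̄₂) / SE = (70.12 - 69.57) / 3.5778 = 0.55 / 3.5778 = 0.154
p-value = 0.8785

Since p-value > α = 0.1, we fail to reject H₀.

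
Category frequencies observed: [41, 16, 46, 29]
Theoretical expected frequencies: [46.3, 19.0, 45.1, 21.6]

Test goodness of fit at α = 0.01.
Chi-square goodness of fit test:
H₀: observed counts match expected distribution
H₁: observed counts differ from expected distribution
df = k - 1 = 3
χ² = Σ(O - E)²/E
   = (41 - 46.3)²/46.3 + (16 - 19.0)²/19.0 + (46 - 45.1)²/45.1 + (29 - 21.6)²/21.6
   = 0.607 + 0.474 + 0.018 + 2.535
   = 3.63
p-value = 0.3039

Since p-value > α = 0.01, we fail to reject H₀.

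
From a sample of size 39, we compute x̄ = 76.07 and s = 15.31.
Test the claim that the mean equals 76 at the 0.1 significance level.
One-sample t-test:
H₀: μ = 76
H₁: μ ≠ 76
df = n - 1 = 38
t = (x̄ - μ₀) / (s/√n) = (76.07 - 76) / (15.31/√39) = 0.029
p-value = 0.9774

Since p-value > α = 0.1, we fail to reject H₀.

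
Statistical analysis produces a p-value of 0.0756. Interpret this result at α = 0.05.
Since p = 0.0756 > α = 0.05, fail to reject H₀.
There is insufficient evidence to reject the null hypothesis; the result is not statistically significant at the 0.05 level.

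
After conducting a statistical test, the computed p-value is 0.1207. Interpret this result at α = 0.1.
Since p = 0.1207 > α = 0.1, fail to reject H₀.
There is insufficient evidence to reject the null hypothesis; the result is not statistically significant at the 0.1 level.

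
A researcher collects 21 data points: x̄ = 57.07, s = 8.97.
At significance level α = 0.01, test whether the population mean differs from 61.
One-sample t-test:
H₀: μ = 61
H₁: μ ≠ 61
df = n - 1 = 20
t = (x̄ - μ₀) / (s/√n) = (57.07 - 61) / (8.97/√21) = -2.008
p-value = 0.0584

Since p-value > α = 0.01, we fail to reject H₀.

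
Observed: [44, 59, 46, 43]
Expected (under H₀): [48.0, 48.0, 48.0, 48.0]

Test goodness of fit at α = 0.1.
Chi-square goodness of fit test:
H₀: observed counts match expected distribution
H₁: observed counts differ from expected distribution
df = k - 1 = 3
χ² = Σ(O - E)²/E
   = (44 - 48.0)²/48.0 + (59 - 48.0)²/48.0 + (46 - 48.0)²/48.0 + (43 - 48.0)²/48.0
   = 0.333 + 2.521 + 0.083 + 0.521
   = 3.46
p-value = 0.3262

Since p-value > α = 0.1, we fail to reject H₀.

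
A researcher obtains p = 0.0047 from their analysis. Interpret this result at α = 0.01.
Since p = 0.0047 < α = 0.01, reject H₀.
There is sufficient evidence to reject the null hypothesis; the result is statistically significant at the 0.01 level.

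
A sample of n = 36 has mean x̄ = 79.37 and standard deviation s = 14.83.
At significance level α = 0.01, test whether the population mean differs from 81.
One-sample t-test:
H₀: μ = 81
H₁: μ ≠ 81
df = n - 1 = 35
t = (x̄ - μ₀) / (s/√n) = (79.37 - 81) / (14.83/√36) = -0.659
p-value = 0.5139

Since p-value > α = 0.01, we fail to reject H₀.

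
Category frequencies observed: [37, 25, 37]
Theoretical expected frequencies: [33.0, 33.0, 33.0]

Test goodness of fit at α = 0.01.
Chi-square goodness of fit test:
H₀: observed counts match expected distribution
H₁: observed counts differ from expected distribution
df = k - 1 = 2
χ² = Σ(O - E)²/E
   = (37 - 33.0)²/33.0 + (25 - 33.0)²/33.0 + (37 - 33.0)²/33.0
   = 0.485 + 1.939 + 0.485
   = 2.91
p-value = 0.2335

Since p-value > α = 0.01, we fail to reject H₀.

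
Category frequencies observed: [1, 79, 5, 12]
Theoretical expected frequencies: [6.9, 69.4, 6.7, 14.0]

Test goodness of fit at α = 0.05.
Chi-square goodness of fit test:
H₀: observed counts match expected distribution
H₁: observed counts differ from expected distribution
df = k - 1 = 3
χ² = Σ(O - E)²/E
   = (1 - 6.9)²/6.9 + (79 - 69.4)²/69.4 + (5 - 6.7)²/6.7 + (12 - 14.0)²/14.0
   = 5.045 + 1.328 + 0.431 + 0.286
   = 7.09
p-value = 0.0691

Since p-value > α = 0.05, we fail to reject H₀.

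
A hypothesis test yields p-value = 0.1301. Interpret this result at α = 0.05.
Since p = 0.1301 > α = 0.05, fail to reject H₀.
There is insufficient evidence to reject the null hypothesis; the result is not statistically significant at the 0.05 level.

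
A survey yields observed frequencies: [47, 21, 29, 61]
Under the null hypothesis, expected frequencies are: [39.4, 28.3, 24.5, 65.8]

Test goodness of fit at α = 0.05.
Chi-square goodness of fit test:
H₀: observed counts match expected distribution
H₁: observed counts differ from expected distribution
df = k - 1 = 3
χ² = Σ(O - E)²/E
   = (47 - 39.4)²/39.4 + (21 - 28.3)²/28.3 + (29 - 24.5)²/24.5 + (61 - 65.8)²/65.8
   = 1.466 + 1.883 + 0.827 + 0.350
   = 4.53
p-value = 0.2100

Since p-value > α = 0.05, we fail to reject H₀.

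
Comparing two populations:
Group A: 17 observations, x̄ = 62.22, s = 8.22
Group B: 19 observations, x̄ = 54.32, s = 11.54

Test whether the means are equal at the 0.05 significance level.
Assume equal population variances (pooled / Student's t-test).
Student's two-sample t-test (equal variances):
H₀: μ₁ = μ₂
H₁: μ₁ ≠ μ₂
df = n₁ + n₂ - 2 = 34
Pooled variance s_p² = [(n₁-1)s₁² + (n₂-1)s₂²] / (n₁ + n₂ - 2) = [(16)(8.22²) + (18)(11.54²)] / 34 = 102.2995
SE = √(s_p²(1/n₁ + 1/n₂)) = √(102.2995 × (1/17 + 1/19)) = 3.3767
t = (x̄₁ - x̄₂) / SE = (62.22 - 54.32) / 3.3767 = 7.90 / 3.3767 = 2.340
p-value = 0.0253

Since p-value < α = 0.05, we reject H₀.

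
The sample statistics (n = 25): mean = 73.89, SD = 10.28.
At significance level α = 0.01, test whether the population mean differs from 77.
One-sample t-test:
H₀: μ = 77
H₁: μ ≠ 77
df = n - 1 = 24
t = (x̄ - μ₀) / (s/√n) = (73.89 - 77) / (10.28/√25) = -1.513
p-value = 0.1434

Since p-value > α = 0.01, we fail to reject H₀.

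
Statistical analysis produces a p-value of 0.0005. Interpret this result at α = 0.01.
Since p = 0.0005 < α = 0.01, reject H₀.
There is sufficient evidence to reject the null hypothesis; the result is statistically significant at the 0.01 level.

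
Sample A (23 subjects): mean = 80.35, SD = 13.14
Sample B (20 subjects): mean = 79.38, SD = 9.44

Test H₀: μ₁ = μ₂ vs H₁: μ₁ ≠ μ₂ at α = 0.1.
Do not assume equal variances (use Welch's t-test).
Welch's two-sample t-test:
H₀: μ₁ = μ₂
H₁: μ₁ ≠ μ₂
s₁²/n₁ = 13.14²/23 = 7.5069,  s₂²/n₂ = 9.44²/20 = 4.4557
SE = √(s₁²/n₁ + s₂²/n₂) = √(7.5069 + 4.4557) = 3.4587
df (Welch-Satterthwaite) = (s₁²/n₁ + s₂²/n₂)² / [(s₁²/n₁)²/(n₁-1) + (s₂²/n₂)²/(n₂-1)] ≈ 39.68
t = (x̄₁ - x̄₂) / SE = (80.35 - 79.38) / 3.4587 = 0.97 / 3.4587 = 0.280
p-value = 0.7806

Since p-value > α = 0.1, we fail to reject H₀.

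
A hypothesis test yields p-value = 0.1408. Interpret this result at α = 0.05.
Since p = 0.1408 > α = 0.05, fail to reject H₀.
There is insufficient evidence to reject the null hypothesis; the result is not statistically significant at the 0.05 level.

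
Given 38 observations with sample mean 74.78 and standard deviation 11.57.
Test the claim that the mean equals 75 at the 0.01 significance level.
One-sample t-test:
H₀: μ = 75
H₁: μ ≠ 75
df = n - 1 = 37
t = (x̄ - μ₀) / (s/√n) = (74.78 - 75) / (11.57/√38) = -0.117
p-value = 0.9073

Since p-value > α = 0.01, we fail to reject H₀.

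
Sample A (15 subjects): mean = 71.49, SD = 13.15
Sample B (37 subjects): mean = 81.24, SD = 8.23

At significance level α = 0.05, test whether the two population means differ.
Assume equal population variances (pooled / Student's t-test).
Student's two-sample t-test (equal variances):
H₀: μ₁ = μ₂
H₁: μ₁ ≠ μ₂
df = n₁ + n₂ - 2 = 50
Pooled variance s_p² = [(n₁-1)s₁² + (n₂-1)s₂²] / (n₁ + n₂ - 2) = [(14)(13.15²) + (36)(8.23²)] / 50 = 97.1860
SE = √(s_p²(1/n₁ + 1/n₂)) = √(97.1860 × (1/15 + 1/37)) = 3.0176
t = (x̄₁ - x̄₂) / SE = (71.49 - 81.24) / 3.0176 = -9.75 / 3.0176 = -3.231
p-value = 0.0022

Since p-value < α = 0.05, we reject H₀.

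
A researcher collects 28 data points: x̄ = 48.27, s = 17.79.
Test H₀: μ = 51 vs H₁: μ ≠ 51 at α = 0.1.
One-sample t-test:
H₀: μ = 51
H₁: μ ≠ 51
df = n - 1 = 27
t = (x̄ - μ₀) / (s/√n) = (48.27 - 51) / (17.79/√28) = -0.812
p-value = 0.4239

Since p-value > α = 0.1, we fail to reject H₀.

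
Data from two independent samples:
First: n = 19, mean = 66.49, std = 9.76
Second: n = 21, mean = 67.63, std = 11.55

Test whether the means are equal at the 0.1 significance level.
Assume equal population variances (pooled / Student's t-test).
Student's two-sample t-test (equal variances):
H₀: μ₁ = μ₂
H₁: μ₁ ≠ μ₂
df = n₁ + n₂ - 2 = 38
Pooled variance s_p² = [(n₁-1)s₁² + (n₂-1)s₂²] / (n₁ + n₂ - 2) = [(18)(9.76²) + (20)(11.55²)] / 38 = 115.3339
SE = √(s_p²(1/n₁ + 1/n₂)) = √(115.3339 × (1/19 + 1/21)) = 3.4003
t = (x̄₁ - x̄₂) / SE = (66.49 - 67.63) / 3.4003 = -1.14 / 3.4003 = -0.335
p-value = 0.7393

Since p-value > α = 0.1, we fail to reject H₀.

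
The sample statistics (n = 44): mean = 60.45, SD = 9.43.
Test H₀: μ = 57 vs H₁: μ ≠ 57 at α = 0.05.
One-sample t-test:
H₀: μ = 57
H₁: μ ≠ 57
df = n - 1 = 43
t = (x̄ - μ₀) / (s/√n) = (60.45 - 57) / (9.43/√44) = 2.427
p-value = 0.0195

Since p-value < α = 0.05, we reject H₀.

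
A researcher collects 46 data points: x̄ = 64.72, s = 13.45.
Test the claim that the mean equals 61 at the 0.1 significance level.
One-sample t-test:
H₀: μ = 61
H₁: μ ≠ 61
df = n - 1 = 45
t = (x̄ - μ₀) / (s/√n) = (64.72 - 61) / (13.45/√46) = 1.876
p-value = 0.0672

Since p-value < α = 0.1, we reject H₀.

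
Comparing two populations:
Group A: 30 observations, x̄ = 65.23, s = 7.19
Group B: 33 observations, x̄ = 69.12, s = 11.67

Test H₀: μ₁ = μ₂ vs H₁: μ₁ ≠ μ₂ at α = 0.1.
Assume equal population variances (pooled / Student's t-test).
Student's two-sample t-test (equal variances):
H₀: μ₁ = μ₂
H₁: μ₁ ≠ μ₂
df = n₁ + n₂ - 2 = 61
Pooled variance s_p² = [(n₁-1)s₁² + (n₂-1)s₂²] / (n₁ + n₂ - 2) = [(29)(7.19²) + (32)(11.67²)] / 61 = 96.0202
SE = √(s_p²(1/n₁ + 1/n₂)) = √(96.0202 × (1/30 + 1/33)) = 2.4719
t = (x̄₁ - x̄₂) / SE = (65.23 - 69.12) / 2.4719 = -3.89 / 2.4719 = -1.574
p-value = 0.1207

Since p-value > α = 0.1, we fail to reject H₀.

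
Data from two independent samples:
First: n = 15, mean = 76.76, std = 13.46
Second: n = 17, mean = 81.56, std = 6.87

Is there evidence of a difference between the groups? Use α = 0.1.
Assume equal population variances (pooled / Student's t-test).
Student's two-sample t-test (equal variances):
H₀: μ₁ = μ₂
H₁: μ₁ ≠ μ₂
df = n₁ + n₂ - 2 = 30
Pooled variance s_p² = [(n₁-1)s₁² + (n₂-1)s₂²] / (n₁ + n₂ - 2) = [(14)(13.46²) + (16)(6.87²)] / 30 = 109.7184
SE = √(s_p²(1/n₁ + 1/n₂)) = √(109.7184 × (1/15 + 1/17)) = 3.7106
t = (x̄₁ - x̄₂) / SE = (76.76 - 81.56) / 3.7106 = -4.80 / 3.7106 = -1.294
p-value = 0.2057

Since p-value > α = 0.1, we fail to reject H₀.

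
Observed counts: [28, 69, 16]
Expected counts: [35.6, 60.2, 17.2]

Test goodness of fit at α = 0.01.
Chi-square goodness of fit test:
H₀: observed counts match expected distribution
H₁: observed counts differ from expected distribution
df = k - 1 = 2
χ² = Σ(O - E)²/E
   = (28 - 35.6)²/35.6 + (69 - 60.2)²/60.2 + (16 - 17.2)²/17.2
   = 1.622 + 1.286 + 0.084
   = 2.99
p-value = 0.2240

Since p-value > α = 0.01, we fail to reject H₀.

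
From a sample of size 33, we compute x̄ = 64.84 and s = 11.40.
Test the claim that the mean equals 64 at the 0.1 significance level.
One-sample t-test:
H₀: μ = 64
H₁: μ ≠ 64
df = n - 1 = 32
t = (x̄ - μ₀) / (s/√n) = (64.84 - 64) / (11.40/√33) = 0.423
p-value = 0.6749

Since p-value > α = 0.1, we fail to reject H₀.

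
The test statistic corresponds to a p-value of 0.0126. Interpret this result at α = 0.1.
Since p = 0.0126 < α = 0.1, reject H₀.
There is sufficient evidence to reject the null hypothesis; the result is statistically significant at the 0.1 level.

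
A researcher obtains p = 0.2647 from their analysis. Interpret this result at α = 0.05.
Since p = 0.2647 > α = 0.05, fail to reject H₀.
There is insufficient evidence to reject the null hypothesis; the result is not statistically significant at the 0.05 level.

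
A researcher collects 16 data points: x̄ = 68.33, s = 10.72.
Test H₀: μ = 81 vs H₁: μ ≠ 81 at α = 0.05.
One-sample t-test:
H₀: μ = 81
H₁: μ ≠ 81
df = n - 1 = 15
t = (x̄ - μ₀) / (s/√n) = (68.33 - 81) / (10.72/√16) = -4.728
p-value = 0.0003

Since p-value < α = 0.05, we reject H₀.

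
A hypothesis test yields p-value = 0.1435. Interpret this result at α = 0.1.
Since p = 0.1435 > α = 0.1, fail to reject H₀.
There is insufficient evidence to reject the null hypothesis; the result is not statistically significant at the 0.1 level.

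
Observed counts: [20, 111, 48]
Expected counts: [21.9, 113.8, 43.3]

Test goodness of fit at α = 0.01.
Chi-square goodness of fit test:
H₀: observed counts match expected distribution
H₁: observed counts differ from expected distribution
df = k - 1 = 2
χ² = Σ(O - E)²/E
   = (20 - 21.9)²/21.9 + (111 - 113.8)²/113.8 + (48 - 43.3)²/43.3
   = 0.165 + 0.069 + 0.510
   = 0.74
p-value = 0.6894

Since p-value > α = 0.01, we fail to reject H₀.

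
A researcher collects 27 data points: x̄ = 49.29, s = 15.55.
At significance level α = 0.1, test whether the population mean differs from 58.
One-sample t-test:
H₀: μ = 58
H₁: μ ≠ 58
df = n - 1 = 26
t = (x̄ - μ₀) / (s/√n) = (49.29 - 58) / (15.55/√27) = -2.911
p-value = 0.0073

Since p-value < α = 0.1, we reject H₀.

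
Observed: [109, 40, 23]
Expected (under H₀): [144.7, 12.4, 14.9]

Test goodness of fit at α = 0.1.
Chi-square goodness of fit test:
H₀: observed counts match expected distribution
H₁: observed counts differ from expected distribution
df = k - 1 = 2
χ² = Σ(O - E)²/E
   = (109 - 144.7)²/144.7 + (40 - 12.4)²/12.4 + (23 - 14.9)²/14.9
   = 8.808 + 61.432 + 4.403
   = 74.64
p-value < 0.0001

Since p-value < α = 0.1, we reject H₀.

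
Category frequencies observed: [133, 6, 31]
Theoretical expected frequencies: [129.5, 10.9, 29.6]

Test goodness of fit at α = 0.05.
Chi-square goodness of fit test:
H₀: observed counts match expected distribution
H₁: observed counts differ from expected distribution
df = k - 1 = 2
χ² = Σ(O - E)²/E
   = (133 - 129.5)²/129.5 + (6 - 10.9)²/10.9 + (31 - 29.6)²/29.6
   = 0.095 + 2.203 + 0.066
   = 2.36
p-value = 0.3067

Since p-value > α = 0.05, we fail to reject H₀.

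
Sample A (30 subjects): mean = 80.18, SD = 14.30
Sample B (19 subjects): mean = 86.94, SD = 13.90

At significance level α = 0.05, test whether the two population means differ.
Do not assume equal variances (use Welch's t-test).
Welch's two-sample t-test:
H₀: μ₁ = μ₂
H₁: μ₁ ≠ μ₂
s₁²/n₁ = 14.30²/30 = 6.8163,  s₂²/n₂ = 13.90²/19 = 10.1689
SE = √(s₁²/n₁ + s₂²/n₂) = √(6.8163 + 10.1689) = 4.1213
df (Welch-Satterthwaite) = (s₁²/n₁ + s₂²/n₂)² / [(s₁²/n₁)²/(n₁-1) + (s₂²/n₂)²/(n₂-1)] ≈ 39.27
t = (x̄₁ - x̄₂) / SE = (80.18 - 86.94) / 4.1213 = -6.76 / 4.1213 = -1.640
p-value = 0.1089

Since p-value > α = 0.05, we fail to reject H₀.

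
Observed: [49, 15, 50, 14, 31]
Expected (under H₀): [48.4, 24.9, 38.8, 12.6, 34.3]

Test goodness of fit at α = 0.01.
Chi-square goodness of fit test:
H₀: observed counts match expected distribution
H₁: observed counts differ from expected distribution
df = k - 1 = 4
χ² = Σ(O - E)²/E
   = (49 - 48.4)²/48.4 + (15 - 24.9)²/24.9 + (50 - 38.8)²/38.8 + (14 - 12.6)²/12.6 + (31 - 34.3)²/34.3
   = 0.007 + 3.936 + 3.233 + 0.156 + 0.317
   = 7.65
p-value = 0.1053

Since p-value > α = 0.01, we fail to reject H₀.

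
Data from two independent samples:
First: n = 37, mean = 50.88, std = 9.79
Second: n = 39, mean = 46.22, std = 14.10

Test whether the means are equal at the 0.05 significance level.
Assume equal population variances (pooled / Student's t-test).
Student's two-sample t-test (equal variances):
H₀: μ₁ = μ₂
H₁: μ₁ ≠ μ₂
df = n₁ + n₂ - 2 = 74
Pooled variance s_p² = [(n₁-1)s₁² + (n₂-1)s₂²] / (n₁ + n₂ - 2) = [(36)(9.79²) + (38)(14.10²)] / 74 = 148.7185
SE = √(s_p²(1/n₁ + 1/n₂)) = √(148.7185 × (1/37 + 1/39)) = 2.7987
t = (x̄₁ - x̄₂) / SE = (50.88 - 46.22) / 2.7987 = 4.66 / 2.7987 = 1.665
p-value = 0.1001

Since p-value > α = 0.05, we fail to reject H₀.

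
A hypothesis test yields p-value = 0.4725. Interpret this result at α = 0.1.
Since p = 0.4725 > α = 0.1, fail to reject H₀.
There is insufficient evidence to reject the null hypothesis; the result is not statistically significant at the 0.1 level.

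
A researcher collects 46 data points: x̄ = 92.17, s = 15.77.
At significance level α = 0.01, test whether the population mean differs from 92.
One-sample t-test:
H₀: μ = 92
H₁: μ ≠ 92
df = n - 1 = 45
t = (x̄ - μ₀) / (s/√n) = (92.17 - 92) / (15.77/√46) = 0.073
p-value = 0.9420

Since p-value > α = 0.01, we fail to reject H₀.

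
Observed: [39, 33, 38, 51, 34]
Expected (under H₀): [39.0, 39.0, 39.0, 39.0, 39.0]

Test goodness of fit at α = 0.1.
Chi-square goodness of fit test:
H₀: observed counts match expected distribution
H₁: observed counts differ from expected distribution
df = k - 1 = 4
χ² = Σ(O - E)²/E
   = (39 - 39.0)²/39.0 + (33 - 39.0)²/39.0 + (38 - 39.0)²/39.0 + (51 - 39.0)²/39.0 + (34 - 39.0)²/39.0
   = 0.000 + 0.923 + 0.026 + 3.692 + 0.641
   = 5.28
p-value = 0.2596

Since p-value > α = 0.1, we fail to reject H₀.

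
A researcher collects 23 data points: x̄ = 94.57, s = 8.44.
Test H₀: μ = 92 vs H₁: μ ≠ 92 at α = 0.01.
One-sample t-test:
H₀: μ = 92
H₁: μ ≠ 92
df = n - 1 = 22
t = (x̄ - μ₀) / (s/√n) = (94.57 - 92) / (8.44/√23) = 1.460
p-value = 0.1583

Since p-value > α = 0.01, we fail to reject H₀.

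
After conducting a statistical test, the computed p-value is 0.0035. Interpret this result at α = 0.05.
Since p = 0.0035 < α = 0.05, reject H₀.
There is sufficient evidence to reject the null hypothesis; the result is statistically significant at the 0.05 level.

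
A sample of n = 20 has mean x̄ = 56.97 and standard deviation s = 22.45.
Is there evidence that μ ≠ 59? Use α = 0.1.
One-sample t-test:
H₀: μ = 59
H₁: μ ≠ 59
df = n - 1 = 19
t = (x̄ - μ₀) / (s/√n) = (56.97 - 59) / (22.45/√20) = -0.404
p-value = 0.6904

Since p-value > α = 0.1, we fail to reject H₀.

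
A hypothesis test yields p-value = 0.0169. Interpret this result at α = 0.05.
Since p = 0.0169 < α = 0.05, reject H₀.
There is sufficient evidence to reject the null hypothesis; the result is statistically significant at the 0.05 level.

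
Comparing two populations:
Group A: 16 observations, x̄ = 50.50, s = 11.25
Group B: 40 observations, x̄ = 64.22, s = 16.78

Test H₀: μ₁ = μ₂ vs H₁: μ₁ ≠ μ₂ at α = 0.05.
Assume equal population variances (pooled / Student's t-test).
Student's two-sample t-test (equal variances):
H₀: μ₁ = μ₂
H₁: μ₁ ≠ μ₂
df = n₁ + n₂ - 2 = 54
Pooled variance s_p² = [(n₁-1)s₁² + (n₂-1)s₂²] / (n₁ + n₂ - 2) = [(15)(11.25²) + (39)(16.78²)] / 54 = 238.5112
SE = √(s_p²(1/n₁ + 1/n₂)) = √(238.5112 × (1/16 + 1/40)) = 4.5683
t = (x̄₁ - x̄₂) / SE = (50.50 - 64.22) / 4.5683 = -13.72 / 4.5683 = -3.003
p-value = 0.0040

Since p-value < α = 0.05, we reject H₀.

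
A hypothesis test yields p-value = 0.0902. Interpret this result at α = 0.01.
Since p = 0.0902 > α = 0.01, fail to reject H₀.
There is insufficient evidence to reject the null hypothesis; the result is not statistically significant at the 0.01 level.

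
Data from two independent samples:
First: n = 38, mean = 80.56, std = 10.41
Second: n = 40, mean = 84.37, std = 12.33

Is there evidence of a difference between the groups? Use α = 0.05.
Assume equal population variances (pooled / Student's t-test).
Student's two-sample t-test (equal variances):
H₀: μ₁ = μ₂
H₁: μ₁ ≠ μ₂
df = n₁ + n₂ - 2 = 76
Pooled variance s_p² = [(n₁-1)s₁² + (n₂-1)s₂²] / (n₁ + n₂ - 2) = [(37)(10.41²) + (39)(12.33²)] / 76 = 130.7730
SE = √(s_p²(1/n₁ + 1/n₂)) = √(130.7730 × (1/38 + 1/40)) = 2.5905
t = (x̄₁ - x̄₂) / SE = (80.56 - 84.37) / 2.5905 = -3.81 / 2.5905 = -1.471
p-value = 0.1455

Since p-value > α = 0.05, we fail to reject H₀.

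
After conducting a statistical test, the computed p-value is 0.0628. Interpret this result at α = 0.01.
Since p = 0.0628 > α = 0.01, fail to reject H₀.
There is insufficient evidence to reject the null hypothesis; the result is not statistically significant at the 0.01 level.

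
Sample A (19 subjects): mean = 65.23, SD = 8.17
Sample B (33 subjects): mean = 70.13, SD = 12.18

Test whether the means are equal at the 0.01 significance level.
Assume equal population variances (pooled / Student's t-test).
Student's two-sample t-test (equal variances):
H₀: μ₁ = μ₂
H₁: μ₁ ≠ μ₂
df = n₁ + n₂ - 2 = 50
Pooled variance s_p² = [(n₁-1)s₁² + (n₂-1)s₂²] / (n₁ + n₂ - 2) = [(18)(8.17²) + (32)(12.18²)] / 50 = 118.9751
SE = √(s_p²(1/n₁ + 1/n₂)) = √(118.9751 × (1/19 + 1/33)) = 3.1412
t = (x̄₁ - x̄₂) / SE = (65.23 - 70.13) / 3.1412 = -4.90 / 3.1412 = -1.560
p-value = 0.1251

Since p-value > α = 0.01, we fail to reject H₀.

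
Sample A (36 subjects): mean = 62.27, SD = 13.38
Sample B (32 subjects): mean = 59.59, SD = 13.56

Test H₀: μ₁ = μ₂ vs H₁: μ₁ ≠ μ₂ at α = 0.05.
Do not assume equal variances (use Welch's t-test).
Welch's two-sample t-test:
H₀: μ₁ = μ₂
H₁: μ₁ ≠ μ₂
s₁²/n₁ = 13.38²/36 = 4.9729,  s₂²/n₂ = 13.56²/32 = 5.7461
SE = √(s₁²/n₁ + s₂²/n₂) = √(4.9729 + 5.7461) = 3.2740
df (Welch-Satterthwaite) = (s₁²/n₁ + s₂²/n₂)² / [(s₁²/n₁)²/(n₁-1) + (s₂²/n₂)²/(n₂-1)] ≈ 64.85
t = (x̄₁ - x̄₂) / SE = (62.27 - 59.59) / 3.2740 = 2.68 / 3.2740 = 0.819
p-value = 0.4160

Since p-value > α = 0.05, we fail to reject H₀.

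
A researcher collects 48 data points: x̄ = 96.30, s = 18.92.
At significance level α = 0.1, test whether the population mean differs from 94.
One-sample t-test:
H₀: μ = 94
H₁: μ ≠ 94
df = n - 1 = 47
t = (x̄ - μ₀) / (s/√n) = (96.30 - 94) / (18.92/√48) = 0.842
p-value = 0.4039

Since p-value > α = 0.1, we fail to reject H₀.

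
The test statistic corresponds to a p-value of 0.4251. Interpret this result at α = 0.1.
Since p = 0.4251 > α = 0.1, fail to reject H₀.
There is insufficient evidence to reject the null hypothesis; the result is not statistically significant at the 0.1 level.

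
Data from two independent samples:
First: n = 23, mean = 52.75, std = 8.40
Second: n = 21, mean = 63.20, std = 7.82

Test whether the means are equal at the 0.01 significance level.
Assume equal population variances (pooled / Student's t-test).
Student's two-sample t-test (equal variances):
H₀: μ₁ = μ₂
H₁: μ₁ ≠ μ₂
df = n₁ + n₂ - 2 = 42
Pooled variance s_p² = [(n₁-1)s₁² + (n₂-1)s₂²] / (n₁ + n₂ - 2) = [(22)(8.40²) + (20)(7.82²)] / 42 = 66.0802
SE = √(s_p²(1/n₁ + 1/n₂)) = √(66.0802 × (1/23 + 1/21)) = 2.4535
t = (x̄₁ - x̄₂) / SE = (52.75 - 63.20) / 2.4535 = -10.45 / 2.4535 = -4.259
p-value = 0.0001

Since p-value < α = 0.01, we reject H₀.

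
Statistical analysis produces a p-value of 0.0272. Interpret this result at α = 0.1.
Since p = 0.0272 < α = 0.1, reject H₀.
There is sufficient evidence to reject the null hypothesis; the result is statistically significant at the 0.1 level.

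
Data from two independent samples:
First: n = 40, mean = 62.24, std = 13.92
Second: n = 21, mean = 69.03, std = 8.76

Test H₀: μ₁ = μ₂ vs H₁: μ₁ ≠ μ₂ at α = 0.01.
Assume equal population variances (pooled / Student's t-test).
Student's two-sample t-test (equal variances):
H₀: μ₁ = μ₂
H₁: μ₁ ≠ μ₂
df = n₁ + n₂ - 2 = 59
Pooled variance s_p² = [(n₁-1)s₁² + (n₂-1)s₂²] / (n₁ + n₂ - 2) = [(39)(13.92²) + (20)(8.76²)] / 59 = 154.0956
SE = √(s_p²(1/n₁ + 1/n₂)) = √(154.0956 × (1/40 + 1/21)) = 3.3452
t = (x̄₁ - x̄₂) / SE = (62.24 - 69.03) / 3.3452 = -6.79 / 3.3452 = -2.030
p-value = 0.0469

Since p-value > α = 0.01, we fail to reject H₀.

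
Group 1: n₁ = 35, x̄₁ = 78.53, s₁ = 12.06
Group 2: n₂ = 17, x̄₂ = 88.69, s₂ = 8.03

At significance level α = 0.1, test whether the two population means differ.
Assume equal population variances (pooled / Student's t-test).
Student's two-sample t-test (equal variances):
H₀: μ₁ = μ₂
H₁: μ₁ ≠ μ₂
df = n₁ + n₂ - 2 = 50
Pooled variance s_p² = [(n₁-1)s₁² + (n₂-1)s₂²] / (n₁ + n₂ - 2) = [(34)(12.06²) + (16)(8.03²)] / 50 = 119.5355
SE = √(s_p²(1/n₁ + 1/n₂)) = √(119.5355 × (1/35 + 1/17)) = 3.2322
t = (x̄₁ - x̄₂) / SE = (78.53 - 88.69) / 3.2322 = -10.16 / 3.2322 = -3.143
p-value = 0.0028

Since p-value < α = 0.1, we reject H₀.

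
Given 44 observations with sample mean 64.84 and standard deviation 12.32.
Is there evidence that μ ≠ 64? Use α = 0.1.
One-sample t-test:
H₀: μ = 64
H₁: μ ≠ 64
df = n - 1 = 43
t = (x̄ - μ₀) / (s/√n) = (64.84 - 64) / (12.32/√44) = 0.452
p-value = 0.6534

Since p-value > α = 0.1, we fail to reject H₀.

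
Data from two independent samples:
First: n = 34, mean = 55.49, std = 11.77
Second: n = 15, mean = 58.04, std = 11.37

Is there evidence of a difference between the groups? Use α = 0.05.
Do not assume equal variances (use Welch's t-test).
Welch's two-sample t-test:
H₀: μ₁ = μ₂
H₁: μ₁ ≠ μ₂
s₁²/n₁ = 11.77²/34 = 4.0745,  s₂²/n₂ = 11.37²/15 = 8.6185
SE = √(s₁²/n₁ + s₂²/n₂) = √(4.0745 + 8.6185) = 3.5627
df (Welch-Satterthwaite) = (s₁²/n₁ + s₂²/n₂)² / [(s₁²/n₁)²/(n₁-1) + (s₂²/n₂)²/(n₂-1)] ≈ 27.74
t = (x̄₁ - x̄₂) / SE = (55.49 - 58.04) / 3.5627 = -2.55 / 3.5627 = -0.716
p-value = 0.4801

Since p-value > α = 0.05, we fail to reject H₀.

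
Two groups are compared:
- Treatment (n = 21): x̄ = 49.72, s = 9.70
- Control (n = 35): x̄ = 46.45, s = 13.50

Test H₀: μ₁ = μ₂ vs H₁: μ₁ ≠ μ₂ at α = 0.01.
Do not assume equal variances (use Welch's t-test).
Welch's two-sample t-test:
H₀: μ₁ = μ₂
H₁: μ₁ ≠ μ₂
s₁²/n₁ = 9.70²/21 = 4.4805,  s₂²/n₂ = 13.50²/35 = 5.2071
SE = √(s₁²/n₁ + s₂²/n₂) = √(4.4805 + 5.2071) = 3.1125
df (Welch-Satterthwaite) = (s₁²/n₁ + s₂²/n₂)² / [(s₁²/n₁)²/(n₁-1) + (s₂²/n₂)²/(n₂-1)] ≈ 52.10
t = (x̄₁ - x̄₂) / SE = (49.72 - 46.45) / 3.1125 = 3.27 / 3.1125 = 1.051
p-value = 0.2983

Since p-value > α = 0.01, we fail to reject H₀.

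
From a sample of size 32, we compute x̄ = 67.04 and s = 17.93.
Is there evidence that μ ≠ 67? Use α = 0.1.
One-sample t-test:
H₀: μ = 67
H₁: μ ≠ 67
df = n - 1 = 31
t = (x̄ - μ₀) / (s/√n) = (67.04 - 67) / (17.93/√32) = 0.013
p-value = 0.9900

Since p-value > α = 0.1, we fail to reject H₀.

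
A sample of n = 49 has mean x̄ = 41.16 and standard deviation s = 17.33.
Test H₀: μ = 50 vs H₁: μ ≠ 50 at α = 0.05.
One-sample t-test:
H₀: μ = 50
H₁: μ ≠ 50
df = n - 1 = 48
t = (x̄ - μ₀) / (s/√n) = (41.16 - 50) / (17.33/√49) = -3.571
p-value = 0.0008

Since p-value < α = 0.05, we reject H₀.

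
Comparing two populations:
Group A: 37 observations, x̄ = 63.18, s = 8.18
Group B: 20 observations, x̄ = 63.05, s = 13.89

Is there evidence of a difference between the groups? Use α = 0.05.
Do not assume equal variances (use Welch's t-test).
Welch's two-sample t-test:
H₀: μ₁ = μ₂
H₁: μ₁ ≠ μ₂
s₁²/n₁ = 8.18²/37 = 1.8084,  s₂²/n₂ = 13.89²/20 = 9.6466
SE = √(s₁²/n₁ + s₂²/n₂) = √(1.8084 + 9.6466) = 3.3845
df (Welch-Satterthwaite) = (s₁²/n₁ + s₂²/n₂)² / [(s₁²/n₁)²/(n₁-1) + (s₂²/n₂)²/(n₂-1)] ≈ 26.30
t = (x̄₁ - x̄₂) / SE = (63.18 - 63.05) / 3.3845 = 0.13 / 3.3845 = 0.038
p-value = 0.9697

Since p-value > α = 0.05, we fail to reject H₀.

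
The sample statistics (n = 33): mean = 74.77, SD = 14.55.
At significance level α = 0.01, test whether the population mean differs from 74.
One-sample t-test:
H₀: μ = 74
H₁: μ ≠ 74
df = n - 1 = 32
t = (x̄ - μ₀) / (s/√n) = (74.77 - 74) / (14.55/√33) = 0.304
p-value = 0.7631

Since p-value > α = 0.01, we fail to reject H₀.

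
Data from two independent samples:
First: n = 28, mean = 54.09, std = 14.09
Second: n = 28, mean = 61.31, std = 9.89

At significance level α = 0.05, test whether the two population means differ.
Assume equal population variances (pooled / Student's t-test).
Student's two-sample t-test (equal variances):
H₀: μ₁ = μ₂
H₁: μ₁ ≠ μ₂
df = n₁ + n₂ - 2 = 54
Pooled variance s_p² = [(n₁-1)s₁² + (n₂-1)s₂²] / (n₁ + n₂ - 2) = [(27)(14.09²) + (27)(9.89²)] / 54 = 148.1701
SE = √(s_p²(1/n₁ + 1/n₂)) = √(148.1701 × (1/28 + 1/28)) = 3.2532
t = (x̄₁ - x̄₂) / SE = (54.09 - 61.31) / 3.2532 = -7.22 / 3.2532 = -2.219
p-value = 0.0307

Since p-value < α = 0.05, we reject H₀.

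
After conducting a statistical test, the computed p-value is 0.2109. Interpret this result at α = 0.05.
Since p = 0.2109 > α = 0.05, fail to reject H₀.
There is insufficient evidence to reject the null hypothesis; the result is not statistically significant at the 0.05 level.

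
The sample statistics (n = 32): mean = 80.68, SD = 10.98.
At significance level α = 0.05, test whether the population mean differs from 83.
One-sample t-test:
H₀: μ = 83
H₁: μ ≠ 83
df = n - 1 = 31
t = (x̄ - μ₀) / (s/√n) = (80.68 - 83) / (10.98/√32) = -1.195
p-value = 0.2411

Since p-value > α = 0.05, we fail to reject H₀.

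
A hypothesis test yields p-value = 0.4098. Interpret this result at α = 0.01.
Since p = 0.4098 > α = 0.01, fail to reject H₀.
There is insufficient evidence to reject the null hypothesis; the result is not statistically significant at the 0.01 level.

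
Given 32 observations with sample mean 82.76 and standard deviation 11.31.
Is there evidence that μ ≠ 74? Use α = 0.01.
One-sample t-test:
H₀: μ = 74
H₁: μ ≠ 74
df = n - 1 = 31
t = (x̄ - μ₀) / (s/√n) = (82.76 - 74) / (11.31/√32) = 4.381
p-value = 0.0001

Since p-value < α = 0.01, we reject H₀.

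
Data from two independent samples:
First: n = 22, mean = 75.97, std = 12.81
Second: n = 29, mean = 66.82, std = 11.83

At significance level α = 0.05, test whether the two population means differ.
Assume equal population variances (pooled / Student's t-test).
Student's two-sample t-test (equal variances):
H₀: μ₁ = μ₂
H₁: μ₁ ≠ μ₂
df = n₁ + n₂ - 2 = 49
Pooled variance s_p² = [(n₁-1)s₁² + (n₂-1)s₂²] / (n₁ + n₂ - 2) = [(21)(12.81²) + (28)(11.83²)] / 49 = 150.2977
SE = √(s_p²(1/n₁ + 1/n₂)) = √(150.2977 × (1/22 + 1/29)) = 3.4662
t = (x̄₁ - x̄₂) / SE = (75.97 - 66.82) / 3.4662 = 9.15 / 3.4662 = 2.640
p-value = 0.0111

Since p-value < α = 0.05, we reject H₀.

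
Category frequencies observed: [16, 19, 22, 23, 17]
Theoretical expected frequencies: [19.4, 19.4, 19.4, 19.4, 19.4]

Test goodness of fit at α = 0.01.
Chi-square goodness of fit test:
H₀: observed counts match expected distribution
H₁: observed counts differ from expected distribution
df = k - 1 = 4
χ² = Σ(O - E)²/E
   = (16 - 19.4)²/19.4 + (19 - 19.4)²/19.4 + (22 - 19.4)²/19.4 + (23 - 19.4)²/19.4 + (17 - 19.4)²/19.4
   = 0.596 + 0.008 + 0.348 + 0.668 + 0.297
   = 1.92
p-value = 0.7509

Since p-value > α = 0.01, we fail to reject H₀.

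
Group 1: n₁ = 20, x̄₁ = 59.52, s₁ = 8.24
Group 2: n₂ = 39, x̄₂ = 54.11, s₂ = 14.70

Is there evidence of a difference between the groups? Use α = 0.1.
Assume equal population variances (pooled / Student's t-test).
Student's two-sample t-test (equal variances):
H₀: μ₁ = μ₂
H₁: μ₁ ≠ μ₂
df = n₁ + n₂ - 2 = 57
Pooled variance s_p² = [(n₁-1)s₁² + (n₂-1)s₂²] / (n₁ + n₂ - 2) = [(19)(8.24²) + (38)(14.70²)] / 57 = 166.6925
SE = √(s_p²(1/n₁ + 1/n₂)) = √(166.6925 × (1/20 + 1/39)) = 3.5509
t = (x̄₁ - x̄₂) / SE = (59.52 - 54.11) / 3.5509 = 5.41 / 3.5509 = 1.524
p-value = 0.1331

Since p-value > α = 0.1, we fail to reject H₀.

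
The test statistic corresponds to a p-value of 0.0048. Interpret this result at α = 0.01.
Since p = 0.0048 < α = 0.01, reject H₀.
There is sufficient evidence to reject the null hypothesis; the result is statistically significant at the 0.01 level.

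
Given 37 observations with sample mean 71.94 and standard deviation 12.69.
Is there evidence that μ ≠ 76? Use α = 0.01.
One-sample t-test:
H₀: μ = 76
H₁: μ ≠ 76
df = n - 1 = 36
t = (x̄ - μ₀) / (s/√n) = (71.94 - 76) / (12.69/√37) = -1.946
p-value = 0.0595

Since p-value > α = 0.01, we fail to reject H₀.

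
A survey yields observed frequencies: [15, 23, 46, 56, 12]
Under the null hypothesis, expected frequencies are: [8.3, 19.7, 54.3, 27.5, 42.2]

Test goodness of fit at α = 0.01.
Chi-square goodness of fit test:
H₀: observed counts match expected distribution
H₁: observed counts differ from expected distribution
df = k - 1 = 4
χ² = Σ(O - E)²/E
   = (15 - 8.3)²/8.3 + (23 - 19.7)²/19.7 + (46 - 54.3)²/54.3 + (56 - 27.5)²/27.5 + (12 - 42.2)²/42.2
   = 5.408 + 0.553 + 1.269 + 29.536 + 21.612
   = 58.38
p-value < 0.0001

Since p-value < α = 0.01, we reject H₀.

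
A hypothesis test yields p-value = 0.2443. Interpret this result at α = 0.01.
Since p = 0.2443 > α = 0.01, fail to reject H₀.
There is insufficient evidence to reject the null hypothesis; the result is not statistically significant at the 0.01 level.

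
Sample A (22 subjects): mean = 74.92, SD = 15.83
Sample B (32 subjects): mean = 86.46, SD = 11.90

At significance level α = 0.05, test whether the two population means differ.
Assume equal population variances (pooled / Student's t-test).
Student's two-sample t-test (equal variances):
H₀: μ₁ = μ₂
H₁: μ₁ ≠ μ₂
df = n₁ + n₂ - 2 = 52
Pooled variance s_p² = [(n₁-1)s₁² + (n₂-1)s₂²] / (n₁ + n₂ - 2) = [(21)(15.83²) + (31)(11.90²)] / 52 = 185.6207
SE = √(s_p²(1/n₁ + 1/n₂)) = √(185.6207 × (1/22 + 1/32)) = 3.7733
t = (x̄₁ - x̄₂) / SE = (74.92 - 86.46) / 3.7733 = -11.54 / 3.7733 = -3.058
p-value = 0.0035

Since p-value < α = 0.05, we reject H₀.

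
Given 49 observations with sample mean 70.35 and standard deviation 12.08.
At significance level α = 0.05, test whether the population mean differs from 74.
One-sample t-test:
H₀: μ = 74
H₁: μ ≠ 74
df = n - 1 = 48
t = (x̄ - μ₀) / (s/√n) = (70.35 - 74) / (12.08/√49) = -2.115
p-value = 0.0396

Since p-value < α = 0.05, we reject H₀.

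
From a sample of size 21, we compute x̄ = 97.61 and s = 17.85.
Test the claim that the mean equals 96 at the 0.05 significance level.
One-sample t-test:
H₀: μ = 96
H₁: μ ≠ 96
df = n - 1 = 20
t = (x̄ - μ₀) / (s/√n) = (97.61 - 96) / (17.85/√21) = 0.413
p-value = 0.6838

Since p-value > α = 0.05, we fail to reject H₀.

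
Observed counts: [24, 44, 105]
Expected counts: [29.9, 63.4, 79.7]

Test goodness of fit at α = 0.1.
Chi-square goodness of fit test:
H₀: observed counts match expected distribution
H₁: observed counts differ from expected distribution
df = k - 1 = 2
χ² = Σ(O - E)²/E
   = (24 - 29.9)²/29.9 + (44 - 63.4)²/63.4 + (105 - 79.7)²/79.7
   = 1.164 + 5.936 + 8.031
   = 15.13
p-value = 0.0005

Since p-value < α = 0.1, we reject H₀.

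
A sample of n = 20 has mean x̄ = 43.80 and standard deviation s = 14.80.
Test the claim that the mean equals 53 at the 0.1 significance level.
One-sample t-test:
H₀: μ = 53
H₁: μ ≠ 53
df = n - 1 = 19
t = (x̄ - μ₀) / (s/√n) = (43.80 - 53) / (14.80/√20) = -2.780
p-value = 0.0119

Since p-value < α = 0.1, we reject H₀.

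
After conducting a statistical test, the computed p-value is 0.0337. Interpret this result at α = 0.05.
Since p = 0.0337 < α = 0.05, reject H₀.
There is sufficient evidence to reject the null hypothesis; the result is statistically significant at the 0.05 level.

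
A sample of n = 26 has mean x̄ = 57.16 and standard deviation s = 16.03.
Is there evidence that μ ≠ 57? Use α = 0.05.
One-sample t-test:
H₀: μ = 57
H₁: μ ≠ 57
df = n - 1 = 25
t = (x̄ - μ₀) / (s/√n) = (57.16 - 57) / (16.03/√26) = 0.051
p-value = 0.9598

Since p-value > α = 0.05, we fail to reject H₀.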